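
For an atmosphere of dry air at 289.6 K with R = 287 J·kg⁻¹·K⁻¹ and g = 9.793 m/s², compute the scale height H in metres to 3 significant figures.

The scale height of an isothermal atmosphere is H = RT/g.
H = 287 × 289.6 / 9.793 = 83115/9.793 = 8487.2 m.

H ≈ 8490 m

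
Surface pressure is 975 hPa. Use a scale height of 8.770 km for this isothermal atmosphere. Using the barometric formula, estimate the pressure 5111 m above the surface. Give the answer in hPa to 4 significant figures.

Barometric formula: P = P₀ exp(−z/H).
z/H = 5111.0/8770.0 = 0.58278; exp(−0.58278) = 0.55834.
P = 975 × 0.55834 = 544.38 hPa.

P ≈ 544.4 hPa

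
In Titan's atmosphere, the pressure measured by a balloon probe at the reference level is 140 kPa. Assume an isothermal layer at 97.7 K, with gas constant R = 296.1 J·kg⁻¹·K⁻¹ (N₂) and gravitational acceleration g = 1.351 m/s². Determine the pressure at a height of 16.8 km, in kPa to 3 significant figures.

P ≈ 63.9 kPa

Scale height: H = RT/g = 296.1 × 97.7 / 1.351 = 21413 m.
Barometric formula: P = P₀ exp(−z/H).
z/H = 16800/21413 = 0.78457; exp(−0.78457) = 0.45632.
P = 140 × 0.45632 = 63.885 kPa.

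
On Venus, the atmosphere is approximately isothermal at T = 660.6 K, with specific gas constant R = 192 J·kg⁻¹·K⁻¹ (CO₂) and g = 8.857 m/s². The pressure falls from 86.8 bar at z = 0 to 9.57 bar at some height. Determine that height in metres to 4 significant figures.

Scale height: H = RT/g = 192 × 660.6 / 8.857 = 14320 m.
Invert the barometric formula: z = H ln(P₀/P).
P₀/P = 86.8/9.57 = 9.0700; ln(9.0700) = 2.2050.
z = 14320 × 2.2050 = 31576 m.

z ≈ 31580 m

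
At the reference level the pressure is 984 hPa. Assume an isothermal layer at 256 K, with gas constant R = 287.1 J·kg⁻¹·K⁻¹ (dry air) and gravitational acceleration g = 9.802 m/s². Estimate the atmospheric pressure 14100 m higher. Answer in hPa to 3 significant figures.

Scale height: H = RT/g = 287.1 × 256 / 9.802 = 7498.2 m.
Barometric formula: P = P₀ exp(−z/H).
z/H = 14100/7498.2 = 1.8805; exp(−1.8805) = 0.15251.
P = 984 × 0.15251 = 150.07 hPa.

P ≈ 150 hPa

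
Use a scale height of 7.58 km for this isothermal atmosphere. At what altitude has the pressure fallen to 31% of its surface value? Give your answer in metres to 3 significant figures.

z ≈ 8880 m

Set P/P₀ = exp(−z/H) = 0.31, so z = −H ln(0.31).
−ln(0.31) = 1.1712; z = 7580.0 × 1.1712 = 8877.7 m.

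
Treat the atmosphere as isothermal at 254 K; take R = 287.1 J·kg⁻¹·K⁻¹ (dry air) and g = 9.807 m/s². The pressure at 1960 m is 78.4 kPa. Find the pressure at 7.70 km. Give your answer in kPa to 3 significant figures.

Scale height: H = RT/g = 287.1 × 254 / 9.807 = 7435.9 m.
Between two levels, P₂ = P₁ exp(−Δz/H) with Δz = z₂ − z₁.
Δz = 7700.0 − 1960.0 = 5740.0 m; Δz/H = 5740.0/7435.9 = 0.77193.
P₂ = 78.4 × exp(−0.77193) = 78.4 × 0.46212 = 36.230 kPa.

P ≈ 36.2 kPa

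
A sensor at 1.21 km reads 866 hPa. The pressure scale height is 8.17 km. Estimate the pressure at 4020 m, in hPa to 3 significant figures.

P ≈ 614 hPa

Between two levels, P₂ = P₁ exp(−Δz/H) with Δz = z₂ − z₁.
Δz = 4020.0 − 1210.0 = 2810.0 m; Δz/H = 2810.0/8170.0 = 0.34394.
P₂ = 866 × exp(−0.34394) = 866 × 0.70897 = 613.97 hPa.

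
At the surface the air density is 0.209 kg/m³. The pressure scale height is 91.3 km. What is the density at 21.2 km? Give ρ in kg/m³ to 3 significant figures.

In an isothermal atmosphere, density decays like pressure: ρ = ρ₀ exp(−z/H).
z/H = 21200/91300 = 0.23220; exp(−0.23220) = 0.79279.
ρ = 0.209 × 0.79279 = 0.16569 kg/m³.

ρ ≈ 0.166 kg/m³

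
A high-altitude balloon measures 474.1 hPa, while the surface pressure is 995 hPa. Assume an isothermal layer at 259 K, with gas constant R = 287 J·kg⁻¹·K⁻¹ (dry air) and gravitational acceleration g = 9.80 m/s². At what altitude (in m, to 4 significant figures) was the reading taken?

Scale height: H = RT/g = 287 × 259 / 9.80 = 7585.0 m.
Invert the barometric formula: z = H ln(P₀/P).
P₀/P = 995/474.1 = 2.0987; ln(2.0987) = 0.74132.
z = 7585.0 × 0.74132 = 5622.9 m.

z ≈ 5623 m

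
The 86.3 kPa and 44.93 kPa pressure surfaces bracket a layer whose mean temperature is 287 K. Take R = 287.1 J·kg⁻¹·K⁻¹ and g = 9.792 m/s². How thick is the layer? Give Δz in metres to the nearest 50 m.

Δz ≈ 5500 m

Hypsometric equation: Δz = (R T̄/g) ln(P₁/P₂).
R T̄/g = 287.1 × 287 / 9.792 = 8414.8 m.
ln(86.3/44.93) = ln(1.9208) = 0.65274.
Δz = 8414.8 × 0.65274 = 5492.7 m.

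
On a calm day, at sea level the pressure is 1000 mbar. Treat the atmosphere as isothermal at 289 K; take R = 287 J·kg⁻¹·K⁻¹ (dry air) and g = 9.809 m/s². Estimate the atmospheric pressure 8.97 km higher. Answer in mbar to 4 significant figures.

P ≈ 346.2 mbar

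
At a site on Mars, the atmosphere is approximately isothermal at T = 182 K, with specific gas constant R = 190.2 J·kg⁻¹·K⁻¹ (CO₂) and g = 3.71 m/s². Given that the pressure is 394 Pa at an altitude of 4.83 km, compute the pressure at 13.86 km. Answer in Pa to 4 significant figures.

P ≈ 149.7 Pa

Scale height: H = RT/g = 190.2 × 182 / 3.71 = 9330.6 m.
Between two levels, P₂ = P₁ exp(−Δz/H) with Δz = z₂ − z₁.
Δz = 13860 − 4830.0 = 9030.0 m; Δz/H = 9030.0/9330.6 = 0.96778.
P₂ = 394 × exp(−0.96778) = 394 × 0.37993 = 149.69 Pa.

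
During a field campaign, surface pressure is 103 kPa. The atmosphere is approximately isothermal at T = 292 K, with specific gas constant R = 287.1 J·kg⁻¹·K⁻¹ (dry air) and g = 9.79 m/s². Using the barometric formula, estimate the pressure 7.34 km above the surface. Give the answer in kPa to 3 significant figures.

Scale height: H = RT/g = 287.1 × 292 / 9.79 = 8563.1 m.
Barometric formula: P = P₀ exp(−z/H).
z/H = 7340.0/8563.1 = 0.85717; exp(−0.85717) = 0.42436.
P = 103 × 0.42436 = 43.709 kPa.

P ≈ 43.7 kPa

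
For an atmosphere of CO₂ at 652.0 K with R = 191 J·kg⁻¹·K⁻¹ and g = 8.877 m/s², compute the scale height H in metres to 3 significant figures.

H ≈ 14000 m

The scale height of an isothermal atmosphere is H = RT/g.
H = 191 × 652.0 / 8.877 = 124530/8.877 = 14028 m.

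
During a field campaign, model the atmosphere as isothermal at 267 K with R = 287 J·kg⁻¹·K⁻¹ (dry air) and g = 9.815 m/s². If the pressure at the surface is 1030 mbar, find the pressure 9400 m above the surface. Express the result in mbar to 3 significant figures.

Scale height: H = RT/g = 287 × 267 / 9.815 = 7807.3 m.
Barometric formula: P = P₀ exp(−z/H).
z/H = 9400.0/7807.3 = 1.2040; exp(−1.2040) = 0.29999.
P = 1030 × 0.29999 = 308.99 mbar.

P ≈ 309 mbar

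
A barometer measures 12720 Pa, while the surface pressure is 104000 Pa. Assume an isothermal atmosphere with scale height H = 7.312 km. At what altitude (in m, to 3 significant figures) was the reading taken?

Invert the barometric formula: z = H ln(P₀/P).
P₀/P = 104000/12720 = 8.1761; ln(8.1761) = 2.1012.
z = 7312.0 × 2.1012 = 15364 m.

z ≈ 15400 m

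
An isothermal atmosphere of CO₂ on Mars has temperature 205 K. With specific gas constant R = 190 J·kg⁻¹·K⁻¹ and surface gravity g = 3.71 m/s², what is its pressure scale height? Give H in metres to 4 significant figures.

H ≈ 10500 m

The scale height of an isothermal atmosphere is H = RT/g.
H = 190 × 205 / 3.71 = 38950/3.71 = 10499 m.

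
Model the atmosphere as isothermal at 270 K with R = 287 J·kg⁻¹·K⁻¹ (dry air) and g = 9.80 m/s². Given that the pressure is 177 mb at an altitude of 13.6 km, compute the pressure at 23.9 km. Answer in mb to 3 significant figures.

Scale height: H = RT/g = 287 × 270 / 9.80 = 7907.1 m.
Between two levels, P₂ = P₁ exp(−Δz/H) with Δz = z₂ − z₁.
Δz = 23900 − 13600 = 10300 m; Δz/H = 10300/7907.1 = 1.3026.
P₂ = 177 × exp(−1.3026) = 177 × 0.27182 = 48.112 mb.

P ≈ 48.1 mb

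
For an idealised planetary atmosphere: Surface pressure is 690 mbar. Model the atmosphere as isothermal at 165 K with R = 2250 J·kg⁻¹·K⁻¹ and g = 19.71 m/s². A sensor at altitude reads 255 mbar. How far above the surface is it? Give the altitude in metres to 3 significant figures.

z ≈ 18700 m

Scale height: H = RT/g = 2250 × 165 / 19.71 = 18836 m.
Invert the barometric formula: z = H ln(P₀/P).
P₀/P = 690/255 = 2.7059; ln(2.7059) = 0.99543.
z = 18836 × 0.99543 = 18750 m.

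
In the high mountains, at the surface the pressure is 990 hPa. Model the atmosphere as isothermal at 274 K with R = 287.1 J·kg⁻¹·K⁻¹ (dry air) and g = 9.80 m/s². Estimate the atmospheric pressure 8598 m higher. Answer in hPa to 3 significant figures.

Scale height: H = RT/g = 287.1 × 274 / 9.80 = 8027.1 m.
Barometric formula: P = P₀ exp(−z/H).
z/H = 8598.0/8027.1 = 1.0711; exp(−1.0711) = 0.34263.
P = 990 × 0.34263 = 339.20 hPa.

P ≈ 339 hPa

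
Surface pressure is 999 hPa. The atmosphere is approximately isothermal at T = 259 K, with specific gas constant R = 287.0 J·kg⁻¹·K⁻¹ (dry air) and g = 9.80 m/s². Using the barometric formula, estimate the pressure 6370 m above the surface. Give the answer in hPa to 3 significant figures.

P ≈ 431 hPa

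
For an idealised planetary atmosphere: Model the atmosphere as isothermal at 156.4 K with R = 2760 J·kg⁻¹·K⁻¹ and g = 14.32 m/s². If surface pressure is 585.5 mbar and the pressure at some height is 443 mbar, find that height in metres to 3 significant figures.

Scale height: H = RT/g = 2760 × 156.4 / 14.32 = 30144 m.
Invert the barometric formula: z = H ln(P₀/P).
P₀/P = 585.5/443 = 1.3217; ln(1.3217) = 0.27892.
z = 30144 × 0.27892 = 8407.8 m.

z ≈ 8410 m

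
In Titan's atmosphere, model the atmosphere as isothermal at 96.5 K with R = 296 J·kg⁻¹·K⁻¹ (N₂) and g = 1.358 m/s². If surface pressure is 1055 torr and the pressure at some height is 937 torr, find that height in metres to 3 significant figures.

Scale height: H = RT/g = 296 × 96.5 / 1.358 = 21034 m.
Invert the barometric formula: z = H ln(P₀/P).
P₀/P = 1055/937 = 1.1259; ln(1.1259) = 0.11858.
z = 21034 × 0.11858 = 2494.2 m.

z ≈ 2490 m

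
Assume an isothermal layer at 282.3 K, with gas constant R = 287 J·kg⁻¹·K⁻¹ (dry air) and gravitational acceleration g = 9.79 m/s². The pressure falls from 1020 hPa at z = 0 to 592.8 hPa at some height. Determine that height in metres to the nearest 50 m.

Scale height: H = RT/g = 287 × 282.3 / 9.79 = 8275.8 m.
Invert the barometric formula: z = H ln(P₀/P).
P₀/P = 1020/592.8 = 1.7206; ln(1.7206) = 0.54267.
z = 8275.8 × 0.54267 = 4491.0 m.

z ≈ 4500 m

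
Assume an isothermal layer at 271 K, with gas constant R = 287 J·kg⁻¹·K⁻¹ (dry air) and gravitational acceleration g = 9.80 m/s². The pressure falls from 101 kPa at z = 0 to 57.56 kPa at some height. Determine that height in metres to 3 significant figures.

Scale height: H = RT/g = 287 × 271 / 9.80 = 7936.4 m.
Invert the barometric formula: z = H ln(P₀/P).
P₀/P = 101/57.56 = 1.7547; ln(1.7547) = 0.56230.
z = 7936.4 × 0.56230 = 4462.6 m.

z ≈ 4460 m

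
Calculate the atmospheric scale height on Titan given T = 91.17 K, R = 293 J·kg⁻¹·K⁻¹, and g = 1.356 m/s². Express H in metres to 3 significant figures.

The scale height of an isothermal atmosphere is H = RT/g.
H = 293 × 91.17 / 1.356 = 26713/1.356 = 19700 m.

H ≈ 19700 m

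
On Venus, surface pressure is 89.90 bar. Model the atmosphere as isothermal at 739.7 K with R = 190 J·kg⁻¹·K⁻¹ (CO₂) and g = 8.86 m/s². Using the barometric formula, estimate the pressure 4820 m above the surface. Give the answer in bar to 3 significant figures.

Scale height: H = RT/g = 190 × 739.7 / 8.86 = 15863 m.
Barometric formula: P = P₀ exp(−z/H).
z/H = 4820.0/15863 = 0.30385; exp(−0.30385) = 0.73797.
P = 89.90 × 0.73797 = 66.344 bar.

P ≈ 66.3 bar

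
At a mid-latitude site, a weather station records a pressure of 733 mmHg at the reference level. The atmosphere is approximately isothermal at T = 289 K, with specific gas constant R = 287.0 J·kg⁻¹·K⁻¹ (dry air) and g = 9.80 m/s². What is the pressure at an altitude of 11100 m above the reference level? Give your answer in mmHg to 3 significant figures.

Scale height: H = RT/g = 287.0 × 289 / 9.80 = 8463.6 m.
Barometric formula: P = P₀ exp(−z/H).
z/H = 11100/8463.6 = 1.3115; exp(−1.3115) = 0.26942.
P = 733 × 0.26942 = 197.48 mmHg.

P ≈ 197 mmHg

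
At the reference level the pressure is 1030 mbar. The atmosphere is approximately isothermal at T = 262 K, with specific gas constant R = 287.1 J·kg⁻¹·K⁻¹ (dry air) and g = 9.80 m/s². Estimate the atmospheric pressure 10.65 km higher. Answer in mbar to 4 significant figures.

Scale height: H = RT/g = 287.1 × 262 / 9.80 = 7675.5 m.
Barometric formula: P = P₀ exp(−z/H).
z/H = 10650/7675.5 = 1.3875; exp(−1.3875) = 0.24970.
P = 1030 × 0.24970 = 257.19 mbar.

P ≈ 257.2 mbar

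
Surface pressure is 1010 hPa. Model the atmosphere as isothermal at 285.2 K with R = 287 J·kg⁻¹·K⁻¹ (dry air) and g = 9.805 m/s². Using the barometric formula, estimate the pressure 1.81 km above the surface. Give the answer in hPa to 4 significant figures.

Scale height: H = RT/g = 287 × 285.2 / 9.805 = 8348.0 m.
Barometric formula: P = P₀ exp(−z/H).
z/H = 1810.0/8348.0 = 0.21682; exp(−0.21682) = 0.80507.
P = 1010 × 0.80507 = 813.12 hPa.

P ≈ 813.1 hPa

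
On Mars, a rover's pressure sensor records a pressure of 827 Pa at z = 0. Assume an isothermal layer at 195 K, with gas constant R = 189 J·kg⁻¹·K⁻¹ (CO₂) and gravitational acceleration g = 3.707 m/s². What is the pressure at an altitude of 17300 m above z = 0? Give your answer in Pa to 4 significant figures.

Scale height: H = RT/g = 189 × 195 / 3.707 = 9942.0 m.
Barometric formula: P = P₀ exp(−z/H).
z/H = 17300/9942.0 = 1.7401; exp(−1.7401) = 0.17550.
P = 827 × 0.17550 = 145.14 Pa.

P ≈ 145.1 Pa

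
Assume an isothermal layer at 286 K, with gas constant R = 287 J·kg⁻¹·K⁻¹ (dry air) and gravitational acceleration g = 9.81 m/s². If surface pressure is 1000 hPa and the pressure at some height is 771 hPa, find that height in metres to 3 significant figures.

z ≈ 2180 m

Scale height: H = RT/g = 287 × 286 / 9.81 = 8367.2 m.
Invert the barometric formula: z = H ln(P₀/P).
P₀/P = 1000/771 = 1.2970; ln(1.2970) = 0.26005.
z = 8367.2 × 0.26005 = 2175.9 m.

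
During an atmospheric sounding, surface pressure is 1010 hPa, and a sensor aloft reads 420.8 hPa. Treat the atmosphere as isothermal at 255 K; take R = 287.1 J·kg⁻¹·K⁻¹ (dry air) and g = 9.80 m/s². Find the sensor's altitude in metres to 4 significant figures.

Scale height: H = RT/g = 287.1 × 255 / 9.80 = 7470.5 m.
Invert the barometric formula: z = H ln(P₀/P).
P₀/P = 1010/420.8 = 2.4002; ln(2.4002) = 0.87555.
z = 7470.5 × 0.87555 = 6540.8 m.

z ≈ 6541 m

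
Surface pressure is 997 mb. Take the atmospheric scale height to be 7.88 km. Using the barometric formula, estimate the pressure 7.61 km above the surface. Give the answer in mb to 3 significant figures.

P ≈ 380 mb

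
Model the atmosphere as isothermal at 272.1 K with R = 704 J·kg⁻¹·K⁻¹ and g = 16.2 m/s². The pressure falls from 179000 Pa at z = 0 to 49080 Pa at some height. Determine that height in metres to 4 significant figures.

Scale height: H = RT/g = 704 × 272.1 / 16.2 = 11825 m.
Invert the barometric formula: z = H ln(P₀/P).
P₀/P = 179000/49080 = 3.6471; ln(3.6471) = 1.2939.
z = 11825 × 1.2939 = 15300 m.

z ≈ 15300 m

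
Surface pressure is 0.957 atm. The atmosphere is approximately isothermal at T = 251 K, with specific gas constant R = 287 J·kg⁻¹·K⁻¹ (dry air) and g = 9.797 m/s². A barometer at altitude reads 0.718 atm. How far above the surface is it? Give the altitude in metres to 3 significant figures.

z ≈ 2110 m

Scale height: H = RT/g = 287 × 251 / 9.797 = 7353.0 m.
Invert the barometric formula: z = H ln(P₀/P).
P₀/P = 0.957/0.718 = 1.3329; ln(1.3329) = 0.28736.
z = 7353.0 × 0.28736 = 2113.0 m.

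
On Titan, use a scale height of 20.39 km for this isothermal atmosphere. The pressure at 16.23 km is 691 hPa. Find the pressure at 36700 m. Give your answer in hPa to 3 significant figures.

P ≈ 253 hPa

Between two levels, P₂ = P₁ exp(−Δz/H) with Δz = z₂ − z₁.
Δz = 36700 − 16230 = 20470 m; Δz/H = 20470/20390 = 1.0039.
P₂ = 691 × exp(−1.0039) = 691 × 0.36645 = 253.22 hPa.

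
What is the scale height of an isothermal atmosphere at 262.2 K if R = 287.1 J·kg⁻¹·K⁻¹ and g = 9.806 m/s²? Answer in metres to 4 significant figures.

The scale height of an isothermal atmosphere is H = RT/g.
H = 287.1 × 262.2 / 9.806 = 75278/9.806 = 7676.7 m.

H ≈ 7677 m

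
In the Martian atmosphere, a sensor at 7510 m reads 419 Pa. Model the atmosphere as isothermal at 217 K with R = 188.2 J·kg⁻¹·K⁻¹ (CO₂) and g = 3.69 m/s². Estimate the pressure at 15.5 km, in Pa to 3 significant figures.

Scale height: H = RT/g = 188.2 × 217 / 3.69 = 11068 m.
Between two levels, P₂ = P₁ exp(−Δz/H) with Δz = z₂ − z₁.
Δz = 15500 − 7510.0 = 7990.0 m; Δz/H = 7990.0/11068 = 0.72190.
P₂ = 419 × exp(−0.72190) = 419 × 0.48583 = 203.56 Pa.

P ≈ 204 Pa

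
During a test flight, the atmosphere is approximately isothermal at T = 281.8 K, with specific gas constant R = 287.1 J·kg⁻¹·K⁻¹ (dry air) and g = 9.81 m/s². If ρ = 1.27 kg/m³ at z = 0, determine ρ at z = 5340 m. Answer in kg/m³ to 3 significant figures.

ρ ≈ 0.665 kg/m³

Scale height: H = RT/g = 287.1 × 281.8 / 9.81 = 8247.2 m.
In an isothermal atmosphere, density decays like pressure: ρ = ρ₀ exp(−z/H).
z/H = 5340.0/8247.2 = 0.64749; exp(−0.64749) = 0.52336.
ρ = 1.27 × 0.52336 = 0.66467 kg/m³.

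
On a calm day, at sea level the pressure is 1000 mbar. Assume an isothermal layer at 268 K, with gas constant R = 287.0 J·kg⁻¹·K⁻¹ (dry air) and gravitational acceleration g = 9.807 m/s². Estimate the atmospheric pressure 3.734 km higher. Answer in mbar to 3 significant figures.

P ≈ 621 mbar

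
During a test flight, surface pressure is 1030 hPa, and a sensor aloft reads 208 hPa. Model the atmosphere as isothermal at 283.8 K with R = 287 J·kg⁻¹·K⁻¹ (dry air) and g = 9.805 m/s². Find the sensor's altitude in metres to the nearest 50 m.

Scale height: H = RT/g = 287 × 283.8 / 9.805 = 8307.0 m.
Invert the barometric formula: z = H ln(P₀/P).
P₀/P = 1030/208 = 4.9519; ln(4.9519) = 1.5998.
z = 8307.0 × 1.5998 = 13290 m.

z ≈ 13300 m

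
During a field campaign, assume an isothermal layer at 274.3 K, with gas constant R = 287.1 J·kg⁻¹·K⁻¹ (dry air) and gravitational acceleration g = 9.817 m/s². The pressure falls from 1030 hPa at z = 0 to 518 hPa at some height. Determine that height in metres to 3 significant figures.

Scale height: H = RT/g = 287.1 × 274.3 / 9.817 = 8022.0 m.
Invert the barometric formula: z = H ln(P₀/P).
P₀/P = 1030/518 = 1.9884; ln(1.9884) = 0.68733.
z = 8022.0 × 0.68733 = 5513.8 m.

z ≈ 5510 m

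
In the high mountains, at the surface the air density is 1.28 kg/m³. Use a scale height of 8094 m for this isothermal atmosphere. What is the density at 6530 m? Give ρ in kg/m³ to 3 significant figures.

ρ ≈ 0.571 kg/m³

In an isothermal atmosphere, density decays like pressure: ρ = ρ₀ exp(−z/H).
z/H = 6530.0/8094.0 = 0.80677; exp(−0.80677) = 0.44630.
ρ = 1.28 × 0.44630 = 0.57126 kg/m³.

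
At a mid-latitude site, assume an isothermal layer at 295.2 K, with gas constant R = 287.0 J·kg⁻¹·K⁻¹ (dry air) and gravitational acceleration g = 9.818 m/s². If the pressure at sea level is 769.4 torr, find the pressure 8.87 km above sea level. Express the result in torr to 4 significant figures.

Scale height: H = RT/g = 287.0 × 295.2 / 9.818 = 8629.3 m.
Barometric formula: P = P₀ exp(−z/H).
z/H = 8870.0/8629.3 = 1.0279; exp(−1.0279) = 0.35776.
P = 769.4 × 0.35776 = 275.26 torr.

P ≈ 275.3 torr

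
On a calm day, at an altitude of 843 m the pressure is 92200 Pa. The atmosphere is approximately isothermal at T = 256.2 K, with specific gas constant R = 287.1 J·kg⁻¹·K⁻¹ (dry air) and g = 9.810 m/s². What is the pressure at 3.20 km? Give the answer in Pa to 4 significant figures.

P ≈ 67330 Pa

Scale height: H = RT/g = 287.1 × 256.2 / 9.810 = 7498.0 m.
Between two levels, P₂ = P₁ exp(−Δz/H) with Δz = z₂ − z₁.
Δz = 3200.0 − 843.00 = 2357.0 m; Δz/H = 2357.0/7498.0 = 0.31435.
P₂ = 92200 × exp(−0.31435) = 92200 × 0.73026 = 67330 Pa.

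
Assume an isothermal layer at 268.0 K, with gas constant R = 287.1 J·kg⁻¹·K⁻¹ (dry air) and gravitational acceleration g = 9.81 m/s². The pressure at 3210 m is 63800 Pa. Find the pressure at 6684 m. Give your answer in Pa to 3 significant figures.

P ≈ 41000 Pa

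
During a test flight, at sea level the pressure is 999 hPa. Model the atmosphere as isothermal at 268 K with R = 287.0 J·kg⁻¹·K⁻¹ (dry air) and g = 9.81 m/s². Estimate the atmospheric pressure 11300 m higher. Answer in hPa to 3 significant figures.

P ≈ 236 hPa

Scale height: H = RT/g = 287.0 × 268 / 9.81 = 7840.6 m.
Barometric formula: P = P₀ exp(−z/H).
z/H = 11300/7840.6 = 1.4412; exp(−1.4412) = 0.23664.
P = 999 × 0.23664 = 236.40 hPa.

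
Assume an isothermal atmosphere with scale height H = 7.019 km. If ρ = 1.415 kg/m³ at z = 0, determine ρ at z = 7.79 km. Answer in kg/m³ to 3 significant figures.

ρ ≈ 0.466 kg/m³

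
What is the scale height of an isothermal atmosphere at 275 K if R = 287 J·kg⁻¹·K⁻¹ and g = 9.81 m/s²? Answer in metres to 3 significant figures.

H ≈ 8050 m

The scale height of an isothermal atmosphere is H = RT/g.
H = 287 × 275 / 9.81 = 78925/9.81 = 8045.4 m.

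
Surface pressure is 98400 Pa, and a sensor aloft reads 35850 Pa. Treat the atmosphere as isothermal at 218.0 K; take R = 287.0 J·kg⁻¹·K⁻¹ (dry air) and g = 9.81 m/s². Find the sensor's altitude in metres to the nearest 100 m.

Scale height: H = RT/g = 287.0 × 218.0 / 9.81 = 6377.8 m.
Invert the barometric formula: z = H ln(P₀/P).
P₀/P = 98400/35850 = 2.7448; ln(2.7448) = 1.0097.
z = 6377.8 × 1.0097 = 6439.7 m.

z ≈ 6400 m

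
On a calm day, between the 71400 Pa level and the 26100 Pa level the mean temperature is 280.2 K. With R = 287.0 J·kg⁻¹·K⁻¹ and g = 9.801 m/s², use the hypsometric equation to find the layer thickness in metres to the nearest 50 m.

Hypsometric equation: Δz = (R T̄/g) ln(P₁/P₂).
R T̄/g = 287.0 × 280.2 / 9.801 = 8205.0 m.
ln(71400/26100) = ln(2.7356) = 1.0064.
Δz = 8205.0 × 1.0064 = 8257.5 m.

Δz ≈ 8250 m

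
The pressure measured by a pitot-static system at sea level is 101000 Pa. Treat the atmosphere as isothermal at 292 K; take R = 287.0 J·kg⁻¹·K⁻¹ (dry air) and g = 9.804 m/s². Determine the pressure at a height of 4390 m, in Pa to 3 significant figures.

Scale height: H = RT/g = 287.0 × 292 / 9.804 = 8547.9 m.
Barometric formula: P = P₀ exp(−z/H).
z/H = 4390.0/8547.9 = 0.51358; exp(−0.51358) = 0.59835.
P = 101000 × 0.59835 = 60433 Pa.

P ≈ 60400 Pa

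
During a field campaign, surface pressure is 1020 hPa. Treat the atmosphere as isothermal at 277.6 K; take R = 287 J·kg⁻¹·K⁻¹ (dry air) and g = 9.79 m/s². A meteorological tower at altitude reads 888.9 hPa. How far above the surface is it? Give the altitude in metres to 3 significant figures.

z ≈ 1120 m

Scale height: H = RT/g = 287 × 277.6 / 9.79 = 8138.0 m.
Invert the barometric formula: z = H ln(P₀/P).
P₀/P = 1020/888.9 = 1.1475; ln(1.1475) = 0.13759.
z = 8138.0 × 0.13759 = 1119.7 m.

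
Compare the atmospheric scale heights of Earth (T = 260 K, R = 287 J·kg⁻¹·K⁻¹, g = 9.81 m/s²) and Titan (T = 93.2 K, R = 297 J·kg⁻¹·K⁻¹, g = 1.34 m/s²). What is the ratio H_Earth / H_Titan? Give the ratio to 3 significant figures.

H = RT/g for each body.
H_Earth = 287 × 260 / 9.81 = 7606.5 m.
H_Titan = 297 × 93.2 / 1.34 = 20657 m.
H_Earth/H_Titan = 7606.5/20657 = 0.36823.

H_Earth/H_Titan ≈ 0.368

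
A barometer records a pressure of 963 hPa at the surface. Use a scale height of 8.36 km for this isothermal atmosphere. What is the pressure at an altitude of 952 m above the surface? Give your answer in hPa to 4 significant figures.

Barometric formula: P = P₀ exp(−z/H).
z/H = 952.00/8360.0 = 0.11388; exp(−0.11388) = 0.89237.
P = 963 × 0.89237 = 859.35 hPa.

P ≈ 859.4 hPa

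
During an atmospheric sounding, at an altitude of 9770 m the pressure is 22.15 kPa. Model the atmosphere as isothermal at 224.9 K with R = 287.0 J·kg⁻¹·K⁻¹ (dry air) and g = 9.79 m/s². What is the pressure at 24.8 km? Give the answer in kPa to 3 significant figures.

Scale height: H = RT/g = 287.0 × 224.9 / 9.79 = 6593.1 m.
Between two levels, P₂ = P₁ exp(−Δz/H) with Δz = z₂ − z₁.
Δz = 24800 − 9770.0 = 15030 m; Δz/H = 15030/6593.1 = 2.2797.
P₂ = 22.15 × exp(−2.2797) = 22.15 × 0.10231 = 2.2662 kPa.

P ≈ 2.27 kPa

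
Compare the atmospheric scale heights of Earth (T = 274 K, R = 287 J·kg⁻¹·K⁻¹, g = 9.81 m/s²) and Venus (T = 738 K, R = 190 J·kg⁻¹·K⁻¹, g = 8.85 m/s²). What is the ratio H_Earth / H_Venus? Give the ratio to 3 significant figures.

H_Earth/H_Venus ≈ 0.506

H = RT/g for each body.
H_Earth = 287 × 274 / 9.81 = 8016.1 m.
H_Venus = 190 × 738 / 8.85 = 15844 m.
H_Earth/H_Venus = 8016.1/15844 = 0.50594.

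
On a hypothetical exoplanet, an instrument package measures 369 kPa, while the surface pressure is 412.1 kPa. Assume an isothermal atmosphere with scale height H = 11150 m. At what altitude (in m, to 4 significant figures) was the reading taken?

Invert the barometric formula: z = H ln(P₀/P).
P₀/P = 412.1/369 = 1.1168; ln(1.1168) = 0.11047.
z = 11150 × 0.11047 = 1231.7 m.

z ≈ 1232 m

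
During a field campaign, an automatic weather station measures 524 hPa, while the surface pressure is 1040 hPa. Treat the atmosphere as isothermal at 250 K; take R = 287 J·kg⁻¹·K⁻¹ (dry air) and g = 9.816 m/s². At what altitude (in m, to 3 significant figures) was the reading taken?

Scale height: H = RT/g = 287 × 250 / 9.816 = 7309.5 m.
Invert the barometric formula: z = H ln(P₀/P).
P₀/P = 1040/524 = 1.9847; ln(1.9847) = 0.68547.
z = 7309.5 × 0.68547 = 5010.4 m.

z ≈ 5010 m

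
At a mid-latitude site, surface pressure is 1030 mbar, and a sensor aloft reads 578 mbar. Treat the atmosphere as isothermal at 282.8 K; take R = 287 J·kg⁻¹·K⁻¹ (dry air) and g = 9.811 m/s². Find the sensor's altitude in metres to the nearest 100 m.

z ≈ 4800 m

Scale height: H = RT/g = 287 × 282.8 / 9.811 = 8272.7 m.
Invert the barometric formula: z = H ln(P₀/P).
P₀/P = 1030/578 = 1.7820; ln(1.7820) = 0.57774.
z = 8272.7 × 0.57774 = 4779.5 m.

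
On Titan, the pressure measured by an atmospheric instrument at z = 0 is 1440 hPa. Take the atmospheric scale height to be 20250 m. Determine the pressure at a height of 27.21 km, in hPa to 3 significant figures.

P ≈ 376 hPa

Barometric formula: P = P₀ exp(−z/H).
z/H = 27210/20250 = 1.3437; exp(−1.3437) = 0.26088.
P = 1440 × 0.26088 = 375.67 hPa.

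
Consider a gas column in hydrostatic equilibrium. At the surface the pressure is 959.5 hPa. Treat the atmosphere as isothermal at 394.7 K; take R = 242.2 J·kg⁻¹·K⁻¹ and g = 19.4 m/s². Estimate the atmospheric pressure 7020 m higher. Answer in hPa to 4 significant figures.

P ≈ 230.9 hPa

Scale height: H = RT/g = 242.2 × 394.7 / 19.4 = 4927.6 m.
Barometric formula: P = P₀ exp(−z/H).
z/H = 7020.0/4927.6 = 1.4246; exp(−1.4246) = 0.24060.
P = 959.5 × 0.24060 = 230.86 hPa.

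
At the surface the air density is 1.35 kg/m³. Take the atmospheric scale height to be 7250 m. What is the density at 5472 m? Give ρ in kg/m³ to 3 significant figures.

In an isothermal atmosphere, density decays like pressure: ρ = ρ₀ exp(−z/H).
z/H = 5472.0/7250.0 = 0.75476; exp(−0.75476) = 0.47012.
ρ = 1.35 × 0.47012 = 0.63466 kg/m³.

ρ ≈ 0.635 kg/m³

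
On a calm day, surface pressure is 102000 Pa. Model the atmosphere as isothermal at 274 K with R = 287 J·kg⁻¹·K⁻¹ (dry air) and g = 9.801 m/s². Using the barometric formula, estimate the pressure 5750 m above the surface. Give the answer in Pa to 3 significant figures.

P ≈ 49800 Pa

Scale height: H = RT/g = 287 × 274 / 9.801 = 8023.5 m.
Barometric formula: P = P₀ exp(−z/H).
z/H = 5750.0/8023.5 = 0.71664; exp(−0.71664) = 0.48839.
P = 102000 × 0.48839 = 49816 Pa.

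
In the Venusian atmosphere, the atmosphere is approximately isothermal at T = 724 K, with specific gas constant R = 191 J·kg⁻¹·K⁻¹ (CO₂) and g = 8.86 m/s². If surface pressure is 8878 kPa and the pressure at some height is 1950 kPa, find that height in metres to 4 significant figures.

Scale height: H = RT/g = 191 × 724 / 8.86 = 15608 m.
Invert the barometric formula: z = H ln(P₀/P).
P₀/P = 8878/1950 = 4.5528; ln(4.5528) = 1.5157.
z = 15608 × 1.5157 = 23657 m.

z ≈ 23660 m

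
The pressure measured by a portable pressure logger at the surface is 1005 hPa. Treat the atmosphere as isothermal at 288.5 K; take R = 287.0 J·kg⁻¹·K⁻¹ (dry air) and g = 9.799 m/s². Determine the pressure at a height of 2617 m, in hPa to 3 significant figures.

Scale height: H = RT/g = 287.0 × 288.5 / 9.799 = 8449.8 m.
Barometric formula: P = P₀ exp(−z/H).
z/H = 2617.0/8449.8 = 0.30971; exp(−0.30971) = 0.73366.
P = 1005 × 0.73366 = 737.33 hPa.

P ≈ 737 hPa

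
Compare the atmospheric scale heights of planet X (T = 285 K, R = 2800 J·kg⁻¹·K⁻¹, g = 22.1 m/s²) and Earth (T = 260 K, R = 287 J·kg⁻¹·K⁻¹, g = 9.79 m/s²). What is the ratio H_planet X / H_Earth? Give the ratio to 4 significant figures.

H = RT/g for each body.
H_planet X = 2800 × 285 / 22.1 = 36109 m.
H_Earth = 287 × 260 / 9.79 = 7622.1 m.
H_planet X/H_Earth = 36109/7622.1 = 4.7374.

H_planet X/H_Earth ≈ 4.737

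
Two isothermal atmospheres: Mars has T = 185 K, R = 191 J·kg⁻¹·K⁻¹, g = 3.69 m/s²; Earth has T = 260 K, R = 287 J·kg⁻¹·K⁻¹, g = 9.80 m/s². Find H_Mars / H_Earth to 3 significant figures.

H = RT/g for each body.
H_Mars = 191 × 185 / 3.69 = 9575.9 m.
H_Earth = 287 × 260 / 9.80 = 7614.3 m.
H_Mars/H_Earth = 9575.9/7614.3 = 1.2576.

H_Mars/H_Earth ≈ 1.26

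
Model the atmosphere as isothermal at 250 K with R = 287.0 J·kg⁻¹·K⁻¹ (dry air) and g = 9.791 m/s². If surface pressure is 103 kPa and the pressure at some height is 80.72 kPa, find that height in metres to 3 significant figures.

z ≈ 1790 m

Scale height: H = RT/g = 287.0 × 250 / 9.791 = 7328.2 m.
Invert the barometric formula: z = H ln(P₀/P).
P₀/P = 103/80.72 = 1.2760; ln(1.2760) = 0.24373.
z = 7328.2 × 0.24373 = 1786.1 m.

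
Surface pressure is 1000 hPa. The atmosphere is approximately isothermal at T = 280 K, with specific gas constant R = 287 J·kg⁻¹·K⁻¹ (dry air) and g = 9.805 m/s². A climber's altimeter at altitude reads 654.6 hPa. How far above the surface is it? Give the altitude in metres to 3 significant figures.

Scale height: H = RT/g = 287 × 280 / 9.805 = 8195.8 m.
Invert the barometric formula: z = H ln(P₀/P).
P₀/P = 1000/654.6 = 1.5277; ln(1.5277) = 0.42376.
z = 8195.8 × 0.42376 = 3473.1 m.

z ≈ 3470 m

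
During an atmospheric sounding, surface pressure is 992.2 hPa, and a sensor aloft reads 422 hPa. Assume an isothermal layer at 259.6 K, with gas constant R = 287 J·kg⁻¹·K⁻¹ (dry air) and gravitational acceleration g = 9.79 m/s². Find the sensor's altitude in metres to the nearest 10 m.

Scale height: H = RT/g = 287 × 259.6 / 9.79 = 7610.3 m.
Invert the barometric formula: z = H ln(P₀/P).
P₀/P = 992.2/422 = 2.3512; ln(2.3512) = 0.85493.
z = 7610.3 × 0.85493 = 6506.3 m.

z ≈ 6510 m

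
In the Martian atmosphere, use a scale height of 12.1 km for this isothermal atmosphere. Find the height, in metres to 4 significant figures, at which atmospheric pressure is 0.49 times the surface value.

Set P/P₀ = exp(−z/H) = 0.49, so z = −H ln(0.49).
−ln(0.49) = 0.71335; z = 12100 × 0.71335 = 8631.5 m.

z ≈ 8632 m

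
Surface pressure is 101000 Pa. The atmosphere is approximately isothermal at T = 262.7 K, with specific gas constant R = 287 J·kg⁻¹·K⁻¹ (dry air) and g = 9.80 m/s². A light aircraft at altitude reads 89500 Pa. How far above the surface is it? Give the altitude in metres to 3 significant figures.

z ≈ 930 m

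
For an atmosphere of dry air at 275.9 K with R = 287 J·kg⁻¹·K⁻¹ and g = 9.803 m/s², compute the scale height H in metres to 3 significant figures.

The scale height of an isothermal atmosphere is H = RT/g.
H = 287 × 275.9 / 9.803 = 79183/9.803 = 8077.4 m.

H ≈ 8080 m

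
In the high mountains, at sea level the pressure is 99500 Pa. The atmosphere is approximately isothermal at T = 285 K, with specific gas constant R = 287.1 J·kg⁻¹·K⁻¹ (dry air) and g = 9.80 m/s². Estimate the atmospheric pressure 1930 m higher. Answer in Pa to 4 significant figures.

Scale height: H = RT/g = 287.1 × 285 / 9.80 = 8349.3 m.
Barometric formula: P = P₀ exp(−z/H).
z/H = 1930.0/8349.3 = 0.23116; exp(−0.23116) = 0.79361.
P = 99500 × 0.79361 = 78964 Pa.

P ≈ 78960 Pa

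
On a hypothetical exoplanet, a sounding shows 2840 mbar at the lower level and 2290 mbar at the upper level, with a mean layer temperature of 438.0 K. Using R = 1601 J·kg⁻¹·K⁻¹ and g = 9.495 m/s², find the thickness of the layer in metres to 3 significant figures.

Δz ≈ 15900 m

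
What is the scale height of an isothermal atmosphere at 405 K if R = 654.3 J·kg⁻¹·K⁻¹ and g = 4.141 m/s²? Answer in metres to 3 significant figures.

The scale height of an isothermal atmosphere is H = RT/g.
H = 654.3 × 405 / 4.141 = 264990/4.141 = 63992 m.

H ≈ 64000 m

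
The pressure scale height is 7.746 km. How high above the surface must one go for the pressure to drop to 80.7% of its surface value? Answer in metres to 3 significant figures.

z ≈ 1660 m

Set P/P₀ = exp(−z/H) = 0.807, so z = −H ln(0.807).
−ln(0.807) = 0.21443; z = 7746.0 × 0.21443 = 1661.0 m.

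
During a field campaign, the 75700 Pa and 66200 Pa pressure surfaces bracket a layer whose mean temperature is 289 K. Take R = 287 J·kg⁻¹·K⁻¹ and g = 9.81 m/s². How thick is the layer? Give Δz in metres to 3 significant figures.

Δz ≈ 1130 m

Hypsometric equation: Δz = (R T̄/g) ln(P₁/P₂).
R T̄/g = 287 × 289 / 9.81 = 8454.9 m.
ln(75700/66200) = ln(1.1435) = 0.13409.
Δz = 8454.9 × 0.13409 = 1133.7 m.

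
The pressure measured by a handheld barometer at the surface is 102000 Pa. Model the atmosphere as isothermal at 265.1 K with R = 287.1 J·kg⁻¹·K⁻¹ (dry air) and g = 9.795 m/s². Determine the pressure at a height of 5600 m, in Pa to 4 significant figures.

P ≈ 49610 Pa

Scale height: H = RT/g = 287.1 × 265.1 / 9.795 = 7770.3 m.
Barometric formula: P = P₀ exp(−z/H).
z/H = 5600.0/7770.3 = 0.72069; exp(−0.72069) = 0.48642.
P = 102000 × 0.48642 = 49615 Pa.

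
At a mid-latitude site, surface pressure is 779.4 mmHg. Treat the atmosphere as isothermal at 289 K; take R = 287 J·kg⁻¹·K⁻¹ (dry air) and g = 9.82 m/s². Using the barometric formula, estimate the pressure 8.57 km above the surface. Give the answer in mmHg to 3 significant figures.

Scale height: H = RT/g = 287 × 289 / 9.82 = 8446.3 m.
Barometric formula: P = P₀ exp(−z/H).
z/H = 8570.0/8446.3 = 1.0146; exp(−1.0146) = 0.36255.
P = 779.4 × 0.36255 = 282.57 mmHg.

P ≈ 283 mmHg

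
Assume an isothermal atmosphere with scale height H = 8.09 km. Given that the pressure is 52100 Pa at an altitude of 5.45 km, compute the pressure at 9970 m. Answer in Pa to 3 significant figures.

P ≈ 29800 Pa

Between two levels, P₂ = P₁ exp(−Δz/H) with Δz = z₂ − z₁.
Δz = 9970.0 − 5450.0 = 4520.0 m; Δz/H = 4520.0/8090.0 = 0.55871.
P₂ = 52100 × exp(−0.55871) = 52100 × 0.57195 = 29799 Pa.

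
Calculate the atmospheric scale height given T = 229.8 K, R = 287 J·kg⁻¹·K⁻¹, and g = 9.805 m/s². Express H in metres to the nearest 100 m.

H ≈ 6700 m

The scale height of an isothermal atmosphere is H = RT/g.
H = 287 × 229.8 / 9.805 = 65953/9.805 = 6726.5 m.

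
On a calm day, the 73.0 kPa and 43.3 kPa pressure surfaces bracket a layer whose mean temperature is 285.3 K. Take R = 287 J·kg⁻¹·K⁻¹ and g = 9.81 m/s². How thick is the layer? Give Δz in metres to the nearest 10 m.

Δz ≈ 4360 m

Hypsometric equation: Δz = (R T̄/g) ln(P₁/P₂).
R T̄/g = 287 × 285.3 / 9.81 = 8346.7 m.
ln(73.0/43.3) = ln(1.6859) = 0.52230.
Δz = 8346.7 × 0.52230 = 4359.5 m.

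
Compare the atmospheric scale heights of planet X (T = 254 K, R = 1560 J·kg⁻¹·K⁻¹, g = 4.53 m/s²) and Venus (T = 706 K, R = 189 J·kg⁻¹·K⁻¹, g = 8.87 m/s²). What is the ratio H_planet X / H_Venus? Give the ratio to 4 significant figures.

H_planet X/H_Venus ≈ 5.815

H = RT/g for each body.
H_planet X = 1560 × 254 / 4.53 = 87470 m.
H_Venus = 189 × 706 / 8.87 = 15043 m.
H_planet X/H_Venus = 87470/15043 = 5.8147.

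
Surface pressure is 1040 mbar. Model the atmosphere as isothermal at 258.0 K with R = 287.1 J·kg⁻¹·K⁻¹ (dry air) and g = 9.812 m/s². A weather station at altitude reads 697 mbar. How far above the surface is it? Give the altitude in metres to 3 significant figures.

Scale height: H = RT/g = 287.1 × 258.0 / 9.812 = 7549.1 m.
Invert the barometric formula: z = H ln(P₀/P).
P₀/P = 1040/697 = 1.4921; ln(1.4921) = 0.40018.
z = 7549.1 × 0.40018 = 3021.0 m.

z ≈ 3020 m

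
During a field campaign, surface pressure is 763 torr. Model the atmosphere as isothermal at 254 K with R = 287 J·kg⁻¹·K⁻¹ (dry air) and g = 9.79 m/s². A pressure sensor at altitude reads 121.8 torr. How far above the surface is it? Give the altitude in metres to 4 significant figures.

z ≈ 13660 m

Scale height: H = RT/g = 287 × 254 / 9.79 = 7446.2 m.
Invert the barometric formula: z = H ln(P₀/P).
P₀/P = 763/121.8 = 6.2644; ln(6.2644) = 1.8349.
z = 7446.2 × 1.8349 = 13663 m.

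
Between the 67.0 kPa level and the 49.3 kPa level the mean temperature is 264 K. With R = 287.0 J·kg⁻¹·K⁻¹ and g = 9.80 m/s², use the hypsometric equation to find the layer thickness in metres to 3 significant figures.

Δz ≈ 2370 m

Hypsometric equation: Δz = (R T̄/g) ln(P₁/P₂).
R T̄/g = 287.0 × 264 / 9.80 = 7731.4 m.
ln(67.0/49.3) = ln(1.3590) = 0.30675.
Δz = 7731.4 × 0.30675 = 2371.6 m.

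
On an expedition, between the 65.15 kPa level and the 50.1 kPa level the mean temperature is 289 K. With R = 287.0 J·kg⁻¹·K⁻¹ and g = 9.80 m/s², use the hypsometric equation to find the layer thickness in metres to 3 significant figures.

Δz ≈ 2220 m

Hypsometric equation: Δz = (R T̄/g) ln(P₁/P₂).
R T̄/g = 287.0 × 289 / 9.80 = 8463.6 m.
ln(65.15/50.1) = ln(1.3004) = 0.26267.
Δz = 8463.6 × 0.26267 = 2223.1 m.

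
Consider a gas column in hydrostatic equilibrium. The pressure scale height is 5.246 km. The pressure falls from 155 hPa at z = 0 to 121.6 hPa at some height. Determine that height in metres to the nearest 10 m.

z ≈ 1270 m

Invert the barometric formula: z = H ln(P₀/P).
P₀/P = 155/121.6 = 1.2747; ln(1.2747) = 0.24271.
z = 5246.0 × 0.24271 = 1273.3 m.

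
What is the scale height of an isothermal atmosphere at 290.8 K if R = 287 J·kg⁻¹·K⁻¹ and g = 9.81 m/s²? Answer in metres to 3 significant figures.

The scale height of an isothermal atmosphere is H = RT/g.
H = 287 × 290.8 / 9.81 = 83460/9.81 = 8507.6 m.

H ≈ 8510 m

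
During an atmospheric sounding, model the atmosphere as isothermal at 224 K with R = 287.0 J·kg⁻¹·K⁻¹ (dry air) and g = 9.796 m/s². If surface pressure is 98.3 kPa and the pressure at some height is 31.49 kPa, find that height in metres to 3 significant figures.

z ≈ 7470 m

Scale height: H = RT/g = 287.0 × 224 / 9.796 = 6562.7 m.
Invert the barometric formula: z = H ln(P₀/P).
P₀/P = 98.3/31.49 = 3.1216; ln(3.1216) = 1.1383.
z = 6562.7 × 1.1383 = 7470.3 m.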